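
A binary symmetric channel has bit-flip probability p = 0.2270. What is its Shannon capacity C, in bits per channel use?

For BSC with error probability p:
C = 1 - H(p) where H(p) is binary entropy
H(0.2270) = -0.2270 × log₂(0.2270) - 0.7730 × log₂(0.7730)
H(p) = 0.7727
C = 1 - 0.7727 = 0.2273 bits/use


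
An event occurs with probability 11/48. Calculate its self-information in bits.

Information content I(x) = -log₂(p(x))
I = -log₂(11/48) = -log₂(0.2292)
I = 2.1255 bits


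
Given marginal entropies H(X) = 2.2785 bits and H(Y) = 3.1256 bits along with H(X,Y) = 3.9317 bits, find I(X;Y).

I(X;Y) = H(X) + H(Y) - H(X,Y)
I(X;Y) = 2.2785 + 3.1256 - 3.9317 = 1.4724 bits


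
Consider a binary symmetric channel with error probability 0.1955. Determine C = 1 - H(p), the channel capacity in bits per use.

For BSC with error probability p:
C = 1 - H(p) where H(p) is binary entropy
H(0.1955) = -0.1955 × log₂(0.1955) - 0.8045 × log₂(0.8045)
H(p) = 0.7128
C = 1 - 0.7128 = 0.2872 bits/use


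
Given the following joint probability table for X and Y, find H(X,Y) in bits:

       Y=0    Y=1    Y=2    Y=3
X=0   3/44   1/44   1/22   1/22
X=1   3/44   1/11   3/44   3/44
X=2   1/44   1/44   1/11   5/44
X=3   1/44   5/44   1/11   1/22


H(X,Y) = -Σ p(x,y) log₂ p(x,y)
  p(0,0)=3/44: -0.0682 × log₂(0.0682) = 0.2642
  p(0,1)=1/44: -0.0227 × log₂(0.0227) = 0.1241
  p(0,2)=1/22: -0.0455 × log₂(0.0455) = 0.2027
  p(0,3)=1/22: -0.0455 × log₂(0.0455) = 0.2027
  p(1,0)=3/44: -0.0682 × log₂(0.0682) = 0.2642
  p(1,1)=1/11: -0.0909 × log₂(0.0909) = 0.3145
  p(1,2)=3/44: -0.0682 × log₂(0.0682) = 0.2642
  p(1,3)=3/44: -0.0682 × log₂(0.0682) = 0.2642
  p(2,0)=1/44: -0.0227 × log₂(0.0227) = 0.1241
  p(2,1)=1/44: -0.0227 × log₂(0.0227) = 0.1241
  p(2,2)=1/11: -0.0909 × log₂(0.0909) = 0.3145
  p(2,3)=5/44: -0.1136 × log₂(0.1136) = 0.3565
  p(3,0)=1/44: -0.0227 × log₂(0.0227) = 0.1241
  p(3,1)=5/44: -0.1136 × log₂(0.1136) = 0.3565
  p(3,2)=1/11: -0.0909 × log₂(0.0909) = 0.3145
  p(3,3)=1/22: -0.0455 × log₂(0.0455) = 0.2027
H(X,Y) = 3.8176 bits


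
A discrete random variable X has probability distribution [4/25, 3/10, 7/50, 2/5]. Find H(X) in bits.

H(X) = -Σ p(x) log₂ p(x)
  -4/25 × log₂(4/25) = 0.4230
  -3/10 × log₂(3/10) = 0.5211
  -7/50 × log₂(7/50) = 0.3971
  -2/5 × log₂(2/5) = 0.5288
H(X) = 1.8700 bits


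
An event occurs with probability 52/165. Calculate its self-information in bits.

Information content I(x) = -log₂(p(x))
I = -log₂(52/165) = -log₂(0.3152)
I = 1.6659 bits


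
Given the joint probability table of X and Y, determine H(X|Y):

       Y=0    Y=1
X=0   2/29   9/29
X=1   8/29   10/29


H(X|Y) = Σ_y p(y) H(X|Y=y)
  p(Y=0) = 10/29, H(X|Y=0) = 0.7219
  p(Y=1) = 19/29, H(X|Y=1) = 0.9980
H(X|Y) = 0.3448×0.7219 + 0.6552×0.9980 = 0.9028 bits


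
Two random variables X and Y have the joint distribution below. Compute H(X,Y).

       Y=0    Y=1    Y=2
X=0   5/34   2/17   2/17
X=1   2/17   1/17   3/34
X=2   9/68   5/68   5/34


H(X,Y) = -Σ p(x,y) log₂ p(x,y)
  p(0,0)=5/34: -0.1471 × log₂(0.1471) = 0.4067
  p(0,1)=2/17: -0.1176 × log₂(0.1176) = 0.3632
  p(0,2)=2/17: -0.1176 × log₂(0.1176) = 0.3632
  p(1,0)=2/17: -0.1176 × log₂(0.1176) = 0.3632
  p(1,1)=1/17: -0.0588 × log₂(0.0588) = 0.2404
  p(1,2)=3/34: -0.0882 × log₂(0.0882) = 0.3090
  p(2,0)=9/68: -0.1324 × log₂(0.1324) = 0.3861
  p(2,1)=5/68: -0.0735 × log₂(0.0735) = 0.2769
  p(2,2)=5/34: -0.1471 × log₂(0.1471) = 0.4067
H(X,Y) = 3.1156 bits


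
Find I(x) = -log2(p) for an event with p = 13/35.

Information content I(x) = -log₂(p(x))
I = -log₂(13/35) = -log₂(0.3714)
I = 1.4288 bits


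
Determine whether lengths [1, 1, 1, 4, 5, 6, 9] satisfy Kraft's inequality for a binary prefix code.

Kraft inequality: Σ 2^(-l_i) ≤ 1 for prefix-free code
Calculating: 2^(-1) + 2^(-1) + 2^(-1) + 2^(-4) + 2^(-5) + 2^(-6) + 2^(-9)
= 0.5 + 0.5 + 0.5 + 0.0625 + 0.03125 + 0.015625 + 0.001953125
= 1.6113
Since 1.6113 > 1, prefix-free code does not exist


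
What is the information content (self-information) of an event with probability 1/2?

Information content I(x) = -log₂(p(x))
I = -log₂(1/2) = -log₂(0.5000)
I = 1.0000 bits


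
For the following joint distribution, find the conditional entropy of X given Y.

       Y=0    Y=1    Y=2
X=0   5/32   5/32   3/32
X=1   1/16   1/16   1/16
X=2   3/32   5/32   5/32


H(X|Y) = Σ_y p(y) H(X|Y=y)
  p(Y=0) = 5/16, H(X|Y=0) = 1.4855
  p(Y=1) = 3/8, H(X|Y=1) = 1.4834
  p(Y=2) = 5/16, H(X|Y=2) = 1.4855
H(X|Y) = 0.3125×1.4855 + 0.3750×1.4834 + 0.3125×1.4855 = 1.4847 bits


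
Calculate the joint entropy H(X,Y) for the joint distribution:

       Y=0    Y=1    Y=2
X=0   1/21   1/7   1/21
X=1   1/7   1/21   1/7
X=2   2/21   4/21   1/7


H(X,Y) = -Σ p(x,y) log₂ p(x,y)
  p(0,0)=1/21: -0.0476 × log₂(0.0476) = 0.2092
  p(0,1)=1/7: -0.1429 × log₂(0.1429) = 0.4011
  p(0,2)=1/21: -0.0476 × log₂(0.0476) = 0.2092
  p(1,0)=1/7: -0.1429 × log₂(0.1429) = 0.4011
  p(1,1)=1/21: -0.0476 × log₂(0.0476) = 0.2092
  p(1,2)=1/7: -0.1429 × log₂(0.1429) = 0.4011
  p(2,0)=2/21: -0.0952 × log₂(0.0952) = 0.3231
  p(2,1)=4/21: -0.1905 × log₂(0.1905) = 0.4557
  p(2,2)=1/7: -0.1429 × log₂(0.1429) = 0.4011
H(X,Y) = 3.0104 bits


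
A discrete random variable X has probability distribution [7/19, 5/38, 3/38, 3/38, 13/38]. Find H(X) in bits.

H(X) = -Σ p(x) log₂ p(x)
  -7/19 × log₂(7/19) = 0.5307
  -5/38 × log₂(5/38) = 0.3850
  -3/38 × log₂(3/38) = 0.2892
  -3/38 × log₂(3/38) = 0.2892
  -13/38 × log₂(13/38) = 0.5294
H(X) = 2.0235 bits


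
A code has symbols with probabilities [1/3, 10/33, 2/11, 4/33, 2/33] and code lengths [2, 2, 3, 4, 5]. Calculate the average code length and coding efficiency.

Average length L = Σ p_i × l_i = 2.6061 bits
Entropy H = 2.1116 bits
Efficiency η = H/L × 100% = 81.03%


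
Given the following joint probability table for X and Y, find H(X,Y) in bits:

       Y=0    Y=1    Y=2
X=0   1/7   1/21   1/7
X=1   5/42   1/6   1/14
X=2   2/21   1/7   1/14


H(X,Y) = -Σ p(x,y) log₂ p(x,y)
  p(0,0)=1/7: -0.1429 × log₂(0.1429) = 0.4011
  p(0,1)=1/21: -0.0476 × log₂(0.0476) = 0.2092
  p(0,2)=1/7: -0.1429 × log₂(0.1429) = 0.4011
  p(1,0)=5/42: -0.1190 × log₂(0.1190) = 0.3655
  p(1,1)=1/6: -0.1667 × log₂(0.1667) = 0.4308
  p(1,2)=1/14: -0.0714 × log₂(0.0714) = 0.2720
  p(2,0)=2/21: -0.0952 × log₂(0.0952) = 0.3231
  p(2,1)=1/7: -0.1429 × log₂(0.1429) = 0.4011
  p(2,2)=1/14: -0.0714 × log₂(0.0714) = 0.2720
H(X,Y) = 3.0756 bits


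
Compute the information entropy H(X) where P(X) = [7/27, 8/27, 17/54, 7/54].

H(X) = -Σ p(x) log₂ p(x)
  -7/27 × log₂(7/27) = 0.5049
  -8/27 × log₂(8/27) = 0.5200
  -17/54 × log₂(17/54) = 0.5249
  -7/54 × log₂(7/54) = 0.3821
H(X) = 1.9319 bits


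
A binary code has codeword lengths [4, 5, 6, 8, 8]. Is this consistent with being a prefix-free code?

Kraft inequality: Σ 2^(-l_i) ≤ 1 for prefix-free code
Calculating: 2^(-4) + 2^(-5) + 2^(-6) + 2^(-8) + 2^(-8)
= 0.0625 + 0.03125 + 0.015625 + 0.00390625 + 0.00390625
= 0.1172
Since 0.1172 ≤ 1, prefix-free code exists


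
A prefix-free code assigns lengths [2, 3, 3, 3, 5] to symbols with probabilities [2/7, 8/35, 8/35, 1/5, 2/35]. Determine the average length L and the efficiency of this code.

Average length L = Σ p_i × l_i = 2.8286 bits
Entropy H = 2.1901 bits
Efficiency η = H/L × 100% = 77.43%


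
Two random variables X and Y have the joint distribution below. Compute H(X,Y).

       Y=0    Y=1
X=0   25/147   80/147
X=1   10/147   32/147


H(X,Y) = -Σ p(x,y) log₂ p(x,y)
  p(0,0)=25/147: -0.1701 × log₂(0.1701) = 0.4347
  p(0,1)=80/147: -0.5442 × log₂(0.5442) = 0.4777
  p(1,0)=10/147: -0.0680 × log₂(0.0680) = 0.2638
  p(1,1)=32/147: -0.2177 × log₂(0.2177) = 0.4788
H(X,Y) = 1.6550 bits


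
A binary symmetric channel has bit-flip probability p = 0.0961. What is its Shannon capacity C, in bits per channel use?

For BSC with error probability p:
C = 1 - H(p) where H(p) is binary entropy
H(0.0961) = -0.0961 × log₂(0.0961) - 0.9039 × log₂(0.9039)
H(p) = 0.4565
C = 1 - 0.4565 = 0.5435 bits/use


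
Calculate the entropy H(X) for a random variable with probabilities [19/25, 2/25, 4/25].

H(X) = -Σ p(x) log₂ p(x)
  -19/25 × log₂(19/25) = 0.3009
  -2/25 × log₂(2/25) = 0.2915
  -4/25 × log₂(4/25) = 0.4230
H(X) = 1.0154 bits


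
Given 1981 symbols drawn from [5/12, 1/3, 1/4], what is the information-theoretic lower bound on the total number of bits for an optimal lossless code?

Entropy H = 1.5546 bits/symbol
Minimum bits = H × n = 1.5546 × 1981
= 3079.63 bits


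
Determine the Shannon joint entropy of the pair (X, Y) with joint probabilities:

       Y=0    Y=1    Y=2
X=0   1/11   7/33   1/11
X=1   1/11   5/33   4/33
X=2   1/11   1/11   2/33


H(X,Y) = -Σ p(x,y) log₂ p(x,y)
  p(0,0)=1/11: -0.0909 × log₂(0.0909) = 0.3145
  p(0,1)=7/33: -0.2121 × log₂(0.2121) = 0.4745
  p(0,2)=1/11: -0.0909 × log₂(0.0909) = 0.3145
  p(1,0)=1/11: -0.0909 × log₂(0.0909) = 0.3145
  p(1,1)=5/33: -0.1515 × log₂(0.1515) = 0.4125
  p(1,2)=4/33: -0.1212 × log₂(0.1212) = 0.3690
  p(2,0)=1/11: -0.0909 × log₂(0.0909) = 0.3145
  p(2,1)=1/11: -0.0909 × log₂(0.0909) = 0.3145
  p(2,2)=2/33: -0.0606 × log₂(0.0606) = 0.2451
H(X,Y) = 3.0736 bits


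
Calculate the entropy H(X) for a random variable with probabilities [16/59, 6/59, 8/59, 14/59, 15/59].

H(X) = -Σ p(x) log₂ p(x)
  -16/59 × log₂(16/59) = 0.5105
  -6/59 × log₂(6/59) = 0.3354
  -8/59 × log₂(8/59) = 0.3909
  -14/59 × log₂(14/59) = 0.4924
  -15/59 × log₂(15/59) = 0.5023
H(X) = 2.2315 bits


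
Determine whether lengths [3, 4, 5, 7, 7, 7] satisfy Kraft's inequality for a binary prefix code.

Kraft inequality: Σ 2^(-l_i) ≤ 1 for prefix-free code
Calculating: 2^(-3) + 2^(-4) + 2^(-5) + 2^(-7) + 2^(-7) + 2^(-7)
= 0.125 + 0.0625 + 0.03125 + 0.0078125 + 0.0078125 + 0.0078125
= 0.2422
Since 0.2422 ≤ 1, prefix-free code exists


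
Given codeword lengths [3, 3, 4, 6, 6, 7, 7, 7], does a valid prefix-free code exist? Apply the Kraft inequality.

Kraft inequality: Σ 2^(-l_i) ≤ 1 for prefix-free code
Calculating: 2^(-3) + 2^(-3) + 2^(-4) + 2^(-6) + 2^(-6) + 2^(-7) + 2^(-7) + 2^(-7)
= 0.125 + 0.125 + 0.0625 + 0.015625 + 0.015625 + 0.0078125 + 0.0078125 + 0.0078125
= 0.3672
Since 0.3672 ≤ 1, prefix-free code exists


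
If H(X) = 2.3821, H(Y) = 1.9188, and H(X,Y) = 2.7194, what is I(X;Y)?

I(X;Y) = H(X) + H(Y) - H(X,Y)
I(X;Y) = 2.3821 + 1.9188 - 2.7194 = 1.5815 bits


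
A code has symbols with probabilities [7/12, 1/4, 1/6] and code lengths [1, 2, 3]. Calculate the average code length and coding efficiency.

Average length L = Σ p_i × l_i = 1.5833 bits
Entropy H = 1.3844 bits
Efficiency η = H/L × 100% = 87.44%


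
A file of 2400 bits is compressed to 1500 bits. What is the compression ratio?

Compression ratio = Original / Compressed
= 2400 / 1500 = 1.60:1


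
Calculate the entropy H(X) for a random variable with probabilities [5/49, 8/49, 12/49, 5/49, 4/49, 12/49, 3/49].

H(X) = -Σ p(x) log₂ p(x)
  -5/49 × log₂(5/49) = 0.3360
  -8/49 × log₂(8/49) = 0.4269
  -12/49 × log₂(12/49) = 0.4971
  -5/49 × log₂(5/49) = 0.3360
  -4/49 × log₂(4/49) = 0.2951
  -12/49 × log₂(12/49) = 0.4971
  -3/49 × log₂(3/49) = 0.2467
H(X) = 2.6348 bits


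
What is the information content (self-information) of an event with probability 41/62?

Information content I(x) = -log₂(p(x))
I = -log₂(41/62) = -log₂(0.6613)
I = 0.5966 bits


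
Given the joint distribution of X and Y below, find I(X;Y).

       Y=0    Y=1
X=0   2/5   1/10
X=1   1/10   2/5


H(X) = 1.0000, H(Y) = 1.0000, H(X,Y) = 1.7219
I(X;Y) = H(X) + H(Y) - H(X,Y) = 0.2781 bits


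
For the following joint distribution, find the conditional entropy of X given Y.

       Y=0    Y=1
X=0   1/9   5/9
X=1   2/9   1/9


H(X|Y) = Σ_y p(y) H(X|Y=y)
  p(Y=0) = 1/3, H(X|Y=0) = 0.9183
  p(Y=1) = 2/3, H(X|Y=1) = 0.6500
H(X|Y) = 0.3333×0.9183 + 0.6667×0.6500 = 0.7394 bits


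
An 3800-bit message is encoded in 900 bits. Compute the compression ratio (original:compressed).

Compression ratio = Original / Compressed
= 3800 / 900 = 4.22:1


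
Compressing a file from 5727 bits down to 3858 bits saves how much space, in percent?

Space savings = (1 - Compressed/Original) × 100%
= (1 - 3858/5727) × 100%
= 32.63%


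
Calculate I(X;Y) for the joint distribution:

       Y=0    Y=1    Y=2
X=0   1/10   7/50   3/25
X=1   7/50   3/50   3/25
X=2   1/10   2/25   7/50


H(X) = 1.5827, H(Y) = 1.5738, H(X,Y) = 3.1249
I(X;Y) = H(X) + H(Y) - H(X,Y) = 0.0316 bits


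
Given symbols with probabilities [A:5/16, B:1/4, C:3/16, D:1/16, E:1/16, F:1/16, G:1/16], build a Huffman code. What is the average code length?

Huffman tree construction:
Combine smallest probabilities repeatedly
Resulting codes:
  A: 11 (length 2)
  B: 01 (length 2)
  C: 00 (length 2)
  D: 1000 (length 4)
  E: 1001 (length 4)
  F: 1010 (length 4)
  G: 1011 (length 4)
Average length = Σ p(s) × length(s) = 2.5000 bits


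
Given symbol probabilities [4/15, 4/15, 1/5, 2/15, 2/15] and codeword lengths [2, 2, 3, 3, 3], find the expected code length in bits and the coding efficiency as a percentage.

Average length L = Σ p_i × l_i = 2.4667 bits
Entropy H = 2.2566 bits
Efficiency η = H/L × 100% = 91.48%


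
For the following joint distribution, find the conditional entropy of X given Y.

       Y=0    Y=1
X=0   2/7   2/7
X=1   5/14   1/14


H(X|Y) = Σ_y p(y) H(X|Y=y)
  p(Y=0) = 9/14, H(X|Y=0) = 0.9911
  p(Y=1) = 5/14, H(X|Y=1) = 0.7219
H(X|Y) = 0.6429×0.9911 + 0.3571×0.7219 = 0.8950 bits


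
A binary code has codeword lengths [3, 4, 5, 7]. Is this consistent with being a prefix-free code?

Kraft inequality: Σ 2^(-l_i) ≤ 1 for prefix-free code
Calculating: 2^(-3) + 2^(-4) + 2^(-5) + 2^(-7)
= 0.125 + 0.0625 + 0.03125 + 0.0078125
= 0.2266
Since 0.2266 ≤ 1, prefix-free code exists


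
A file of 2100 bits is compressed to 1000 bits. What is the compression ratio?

Compression ratio = Original / Compressed
= 2100 / 1000 = 2.10:1


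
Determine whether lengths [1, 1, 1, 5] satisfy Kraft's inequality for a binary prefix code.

Kraft inequality: Σ 2^(-l_i) ≤ 1 for prefix-free code
Calculating: 2^(-1) + 2^(-1) + 2^(-1) + 2^(-5)
= 0.5 + 0.5 + 0.5 + 0.03125
= 1.5312
Since 1.5312 > 1, prefix-free code does not exist


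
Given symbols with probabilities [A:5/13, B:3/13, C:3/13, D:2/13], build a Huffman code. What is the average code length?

Huffman tree construction:
Combine smallest probabilities repeatedly
Resulting codes:
  A: 11 (length 2)
  B: 01 (length 2)
  C: 10 (length 2)
  D: 00 (length 2)
Average length = Σ p(s) × length(s) = 2.0000 bits


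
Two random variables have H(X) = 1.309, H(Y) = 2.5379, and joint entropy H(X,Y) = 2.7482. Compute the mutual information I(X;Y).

I(X;Y) = H(X) + H(Y) - H(X,Y)
I(X;Y) = 1.309 + 2.5379 - 2.7482 = 1.0987 bits


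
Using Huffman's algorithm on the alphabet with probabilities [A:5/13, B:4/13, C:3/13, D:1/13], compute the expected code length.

Huffman tree construction:
Combine smallest probabilities repeatedly
Resulting codes:
  A: 0 (length 1)
  B: 10 (length 2)
  C: 111 (length 3)
  D: 110 (length 3)
Average length = Σ p(s) × length(s) = 1.9231 bits


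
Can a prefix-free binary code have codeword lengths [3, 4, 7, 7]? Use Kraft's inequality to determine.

Kraft inequality: Σ 2^(-l_i) ≤ 1 for prefix-free code
Calculating: 2^(-3) + 2^(-4) + 2^(-7) + 2^(-7)
= 0.125 + 0.0625 + 0.0078125 + 0.0078125
= 0.2031
Since 0.2031 ≤ 1, prefix-free code exists


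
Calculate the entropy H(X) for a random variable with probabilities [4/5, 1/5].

H(X) = -Σ p(x) log₂ p(x)
  -4/5 × log₂(4/5) = 0.2575
  -1/5 × log₂(1/5) = 0.4644
H(X) = 0.7219 bits


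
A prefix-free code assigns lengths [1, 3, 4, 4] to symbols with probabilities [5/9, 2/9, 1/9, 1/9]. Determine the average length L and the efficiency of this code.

Average length L = Σ p_i × l_i = 2.1111 bits
Entropy H = 1.6577 bits
Efficiency η = H/L × 100% = 78.52%


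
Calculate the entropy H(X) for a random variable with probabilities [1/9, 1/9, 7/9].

H(X) = -Σ p(x) log₂ p(x)
  -1/9 × log₂(1/9) = 0.3522
  -1/9 × log₂(1/9) = 0.3522
  -7/9 × log₂(7/9) = 0.2820
H(X) = 0.9864 bits


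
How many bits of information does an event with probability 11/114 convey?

Information content I(x) = -log₂(p(x))
I = -log₂(11/114) = -log₂(0.0965)
I = 3.3735 bits


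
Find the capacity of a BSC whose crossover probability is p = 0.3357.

For BSC with error probability p:
C = 1 - H(p) where H(p) is binary entropy
H(0.3357) = -0.3357 × log₂(0.3357) - 0.6643 × log₂(0.6643)
H(p) = 0.9206
C = 1 - 0.9206 = 0.0794 bits/use


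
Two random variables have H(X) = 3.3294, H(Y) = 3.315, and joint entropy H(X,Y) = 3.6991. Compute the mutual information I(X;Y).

I(X;Y) = H(X) + H(Y) - H(X,Y)
I(X;Y) = 3.3294 + 3.315 - 3.6991 = 2.9453 bits


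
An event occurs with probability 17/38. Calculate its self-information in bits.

Information content I(x) = -log₂(p(x))
I = -log₂(17/38) = -log₂(0.4474)
I = 1.1605 bits


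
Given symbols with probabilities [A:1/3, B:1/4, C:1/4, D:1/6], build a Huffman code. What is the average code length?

Huffman tree construction:
Combine smallest probabilities repeatedly
Resulting codes:
  A: 11 (length 2)
  B: 01 (length 2)
  C: 10 (length 2)
  D: 00 (length 2)
Average length = Σ p(s) × length(s) = 2.0000 bits


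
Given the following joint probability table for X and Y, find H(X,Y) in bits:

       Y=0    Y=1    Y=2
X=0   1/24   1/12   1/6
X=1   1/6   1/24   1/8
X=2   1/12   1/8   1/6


H(X,Y) = -Σ p(x,y) log₂ p(x,y)
  p(0,0)=1/24: -0.0417 × log₂(0.0417) = 0.1910
  p(0,1)=1/12: -0.0833 × log₂(0.0833) = 0.2987
  p(0,2)=1/6: -0.1667 × log₂(0.1667) = 0.4308
  p(1,0)=1/6: -0.1667 × log₂(0.1667) = 0.4308
  p(1,1)=1/24: -0.0417 × log₂(0.0417) = 0.1910
  p(1,2)=1/8: -0.1250 × log₂(0.1250) = 0.3750
  p(2,0)=1/12: -0.0833 × log₂(0.0833) = 0.2987
  p(2,1)=1/8: -0.1250 × log₂(0.1250) = 0.3750
  p(2,2)=1/6: -0.1667 × log₂(0.1667) = 0.4308
H(X,Y) = 3.0221 bits


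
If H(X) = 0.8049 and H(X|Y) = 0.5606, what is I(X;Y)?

I(X;Y) = H(X) - H(X|Y)
I(X;Y) = 0.8049 - 0.5606 = 0.2443 bits


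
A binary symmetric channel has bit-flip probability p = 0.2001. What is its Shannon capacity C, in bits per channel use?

For BSC with error probability p:
C = 1 - H(p) where H(p) is binary entropy
H(0.2001) = -0.2001 × log₂(0.2001) - 0.7999 × log₂(0.7999)
H(p) = 0.7221
C = 1 - 0.7221 = 0.2779 bits/use


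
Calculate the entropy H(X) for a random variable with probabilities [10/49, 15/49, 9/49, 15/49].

H(X) = -Σ p(x) log₂ p(x)
  -10/49 × log₂(10/49) = 0.4679
  -15/49 × log₂(15/49) = 0.5228
  -9/49 × log₂(9/49) = 0.4490
  -15/49 × log₂(15/49) = 0.5228
H(X) = 1.9626 bits


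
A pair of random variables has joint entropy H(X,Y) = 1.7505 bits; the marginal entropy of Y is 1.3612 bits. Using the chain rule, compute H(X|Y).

Chain rule: H(X,Y) = H(X|Y) + H(Y)
H(X|Y) = H(X,Y) - H(Y) = 1.7505 - 1.3612 = 0.3893 bits


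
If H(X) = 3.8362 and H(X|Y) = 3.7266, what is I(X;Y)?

I(X;Y) = H(X) - H(X|Y)
I(X;Y) = 3.8362 - 3.7266 = 0.1096 bits


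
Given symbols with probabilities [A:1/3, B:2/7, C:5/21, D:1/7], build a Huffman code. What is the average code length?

Huffman tree construction:
Combine smallest probabilities repeatedly
Resulting codes:
  A: 11 (length 2)
  B: 10 (length 2)
  C: 01 (length 2)
  D: 00 (length 2)
Average length = Σ p(s) × length(s) = 2.0000 bits


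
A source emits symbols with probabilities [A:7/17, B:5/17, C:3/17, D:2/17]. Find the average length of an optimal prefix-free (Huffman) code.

Huffman tree construction:
Combine smallest probabilities repeatedly
Resulting codes:
  A: 0 (length 1)
  B: 10 (length 2)
  C: 111 (length 3)
  D: 110 (length 3)
Average length = Σ p(s) × length(s) = 1.8824 bits


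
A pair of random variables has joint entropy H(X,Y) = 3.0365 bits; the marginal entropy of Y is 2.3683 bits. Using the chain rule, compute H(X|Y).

Chain rule: H(X,Y) = H(X|Y) + H(Y)
H(X|Y) = H(X,Y) - H(Y) = 3.0365 - 2.3683 = 0.6682 bits


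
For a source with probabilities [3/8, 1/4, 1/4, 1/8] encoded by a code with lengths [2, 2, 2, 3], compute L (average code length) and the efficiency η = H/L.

Average length L = Σ p_i × l_i = 2.1250 bits
Entropy H = 1.9056 bits
Efficiency η = H/L × 100% = 89.68%


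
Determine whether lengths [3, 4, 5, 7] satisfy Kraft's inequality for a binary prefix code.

Kraft inequality: Σ 2^(-l_i) ≤ 1 for prefix-free code
Calculating: 2^(-3) + 2^(-4) + 2^(-5) + 2^(-7)
= 0.125 + 0.0625 + 0.03125 + 0.0078125
= 0.2266
Since 0.2266 ≤ 1, prefix-free code exists


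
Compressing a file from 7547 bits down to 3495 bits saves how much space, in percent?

Space savings = (1 - Compressed/Original) × 100%
= (1 - 3495/7547) × 100%
= 53.69%


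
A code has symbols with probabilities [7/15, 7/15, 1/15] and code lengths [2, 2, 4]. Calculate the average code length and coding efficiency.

Average length L = Σ p_i × l_i = 2.1333 bits
Entropy H = 1.2867 bits
Efficiency η = H/L × 100% = 60.31%


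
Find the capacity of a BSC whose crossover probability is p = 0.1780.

For BSC with error probability p:
C = 1 - H(p) where H(p) is binary entropy
H(0.1780) = -0.1780 × log₂(0.1780) - 0.8220 × log₂(0.8220)
H(p) = 0.6757
C = 1 - 0.6757 = 0.3243 bits/use


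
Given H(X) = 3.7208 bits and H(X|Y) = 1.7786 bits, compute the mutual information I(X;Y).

I(X;Y) = H(X) - H(X|Y)
I(X;Y) = 3.7208 - 1.7786 = 1.9422 bits


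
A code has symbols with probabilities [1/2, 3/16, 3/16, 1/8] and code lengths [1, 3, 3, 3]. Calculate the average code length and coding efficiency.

Average length L = Σ p_i × l_i = 2.0000 bits
Entropy H = 1.7806 bits
Efficiency η = H/L × 100% = 89.03%


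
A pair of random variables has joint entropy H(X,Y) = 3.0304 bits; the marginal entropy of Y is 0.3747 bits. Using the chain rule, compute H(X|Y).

Chain rule: H(X,Y) = H(X|Y) + H(Y)
H(X|Y) = H(X,Y) - H(Y) = 3.0304 - 0.3747 = 2.6557 bits


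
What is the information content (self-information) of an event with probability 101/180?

Information content I(x) = -log₂(p(x))
I = -log₂(101/180) = -log₂(0.5611)
I = 0.8336 bits


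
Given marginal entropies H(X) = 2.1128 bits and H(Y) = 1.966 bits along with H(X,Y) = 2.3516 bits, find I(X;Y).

I(X;Y) = H(X) + H(Y) - H(X,Y)
I(X;Y) = 2.1128 + 1.966 - 2.3516 = 1.7272 bits


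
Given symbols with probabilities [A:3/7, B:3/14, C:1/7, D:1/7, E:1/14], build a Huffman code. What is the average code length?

Huffman tree construction:
Combine smallest probabilities repeatedly
Resulting codes:
  A: 0 (length 1)
  B: 111 (length 3)
  C: 101 (length 3)
  D: 110 (length 3)
  E: 100 (length 3)
Average length = Σ p(s) × length(s) = 2.1429 bits


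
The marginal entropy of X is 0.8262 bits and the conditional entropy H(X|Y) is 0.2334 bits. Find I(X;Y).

I(X;Y) = H(X) - H(X|Y)
I(X;Y) = 0.8262 - 0.2334 = 0.5928 bits


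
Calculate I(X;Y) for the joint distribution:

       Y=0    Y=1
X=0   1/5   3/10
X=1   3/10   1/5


H(X) = 1.0000, H(Y) = 1.0000, H(X,Y) = 1.9710
I(X;Y) = H(X) + H(Y) - H(X,Y) = 0.0290 bits


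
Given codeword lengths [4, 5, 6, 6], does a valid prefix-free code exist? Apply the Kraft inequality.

Kraft inequality: Σ 2^(-l_i) ≤ 1 for prefix-free code
Calculating: 2^(-4) + 2^(-5) + 2^(-6) + 2^(-6)
= 0.0625 + 0.03125 + 0.015625 + 0.015625
= 0.1250
Since 0.1250 ≤ 1, prefix-free code exists


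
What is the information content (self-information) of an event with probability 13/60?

Information content I(x) = -log₂(p(x))
I = -log₂(13/60) = -log₂(0.2167)
I = 2.2065 bits


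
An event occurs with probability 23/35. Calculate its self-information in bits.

Information content I(x) = -log₂(p(x))
I = -log₂(23/35) = -log₂(0.6571)
I = 0.6057 bits


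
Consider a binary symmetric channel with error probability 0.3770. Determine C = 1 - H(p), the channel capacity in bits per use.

For BSC with error probability p:
C = 1 - H(p) where H(p) is binary entropy
H(0.3770) = -0.3770 × log₂(0.3770) - 0.6230 × log₂(0.6230)
H(p) = 0.9559
C = 1 - 0.9559 = 0.0441 bits/use


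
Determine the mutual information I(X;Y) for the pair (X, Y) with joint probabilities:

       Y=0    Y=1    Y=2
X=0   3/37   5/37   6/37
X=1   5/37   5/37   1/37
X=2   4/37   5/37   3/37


H(X) = 1.5777, H(Y) = 1.5651, H(X,Y) = 3.0619
I(X;Y) = H(X) + H(Y) - H(X,Y) = 0.0808 bits


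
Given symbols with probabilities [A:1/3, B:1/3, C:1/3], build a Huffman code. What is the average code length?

Huffman tree construction:
Combine smallest probabilities repeatedly
Resulting codes:
  A: 10 (length 2)
  B: 11 (length 2)
  C: 0 (length 1)
Average length = Σ p(s) × length(s) = 1.6667 bits


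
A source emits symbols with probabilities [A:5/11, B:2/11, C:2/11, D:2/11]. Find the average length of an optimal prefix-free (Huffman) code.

Huffman tree construction:
Combine smallest probabilities repeatedly
Resulting codes:
  A: 0 (length 1)
  B: 110 (length 3)
  C: 111 (length 3)
  D: 10 (length 2)
Average length = Σ p(s) × length(s) = 1.9091 bits


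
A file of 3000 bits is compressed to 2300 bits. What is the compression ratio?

Compression ratio = Original / Compressed
= 3000 / 2300 = 1.30:1


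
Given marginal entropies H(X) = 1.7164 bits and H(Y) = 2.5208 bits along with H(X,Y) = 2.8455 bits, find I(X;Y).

I(X;Y) = H(X) + H(Y) - H(X,Y)
I(X;Y) = 1.7164 + 2.5208 - 2.8455 = 1.3917 bits


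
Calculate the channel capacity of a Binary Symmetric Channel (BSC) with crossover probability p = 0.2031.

For BSC with error probability p:
C = 1 - H(p) where H(p) is binary entropy
H(0.2031) = -0.2031 × log₂(0.2031) - 0.7969 × log₂(0.7969)
H(p) = 0.7281
C = 1 - 0.7281 = 0.2719 bits/use


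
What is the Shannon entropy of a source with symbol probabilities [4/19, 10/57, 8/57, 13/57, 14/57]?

H(X) = -Σ p(x) log₂ p(x)
  -4/19 × log₂(4/19) = 0.4732
  -10/57 × log₂(10/57) = 0.4405
  -8/57 × log₂(8/57) = 0.3976
  -13/57 × log₂(13/57) = 0.4863
  -14/57 × log₂(14/57) = 0.4975
H(X) = 2.2952 bits


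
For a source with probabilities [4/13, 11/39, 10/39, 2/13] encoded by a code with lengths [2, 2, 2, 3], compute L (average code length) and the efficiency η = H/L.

Average length L = Σ p_i × l_i = 2.1538 bits
Entropy H = 1.9571 bits
Efficiency η = H/L × 100% = 90.87%


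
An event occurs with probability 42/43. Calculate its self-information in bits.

Information content I(x) = -log₂(p(x))
I = -log₂(42/43) = -log₂(0.9767)
I = 0.0339 bits


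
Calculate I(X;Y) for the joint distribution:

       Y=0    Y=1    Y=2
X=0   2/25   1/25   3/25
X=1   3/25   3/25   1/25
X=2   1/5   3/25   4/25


H(X) = 1.5166, H(Y) = 1.5690, H(X,Y) = 3.0187
I(X;Y) = H(X) + H(Y) - H(X,Y) = 0.0670 bits


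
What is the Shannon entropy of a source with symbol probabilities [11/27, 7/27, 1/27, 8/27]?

H(X) = -Σ p(x) log₂ p(x)
  -11/27 × log₂(11/27) = 0.5278
  -7/27 × log₂(7/27) = 0.5049
  -1/27 × log₂(1/27) = 0.1761
  -8/27 × log₂(8/27) = 0.5200
H(X) = 1.7288 bits


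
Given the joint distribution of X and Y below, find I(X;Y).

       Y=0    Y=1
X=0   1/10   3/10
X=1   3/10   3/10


H(X) = 0.9710, H(Y) = 0.9710, H(X,Y) = 1.8955
I(X;Y) = H(X) + H(Y) - H(X,Y) = 0.0464 bits


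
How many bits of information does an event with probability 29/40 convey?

Information content I(x) = -log₂(p(x))
I = -log₂(29/40) = -log₂(0.7250)
I = 0.4639 bits


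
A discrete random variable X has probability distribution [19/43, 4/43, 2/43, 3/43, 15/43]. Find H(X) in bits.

H(X) = -Σ p(x) log₂ p(x)
  -19/43 × log₂(19/43) = 0.5207
  -4/43 × log₂(4/43) = 0.3187
  -2/43 × log₂(2/43) = 0.2059
  -3/43 × log₂(3/43) = 0.2680
  -15/43 × log₂(15/43) = 0.5300
H(X) = 1.8433 bits


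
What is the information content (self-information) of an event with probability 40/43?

Information content I(x) = -log₂(p(x))
I = -log₂(40/43) = -log₂(0.9302)
I = 0.1043 bits


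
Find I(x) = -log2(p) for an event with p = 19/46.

Information content I(x) = -log₂(p(x))
I = -log₂(19/46) = -log₂(0.4130)
I = 1.2756 bits


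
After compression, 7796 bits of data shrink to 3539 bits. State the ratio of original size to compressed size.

Compression ratio = Original / Compressed
= 7796 / 3539 = 2.20:1


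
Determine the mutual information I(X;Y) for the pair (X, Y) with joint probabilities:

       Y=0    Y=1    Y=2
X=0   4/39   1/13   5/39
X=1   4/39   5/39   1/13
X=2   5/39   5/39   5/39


H(X) = 1.5766, H(Y) = 1.5850, H(X,Y) = 3.1429
I(X;Y) = H(X) + H(Y) - H(X,Y) = 0.0187 bits


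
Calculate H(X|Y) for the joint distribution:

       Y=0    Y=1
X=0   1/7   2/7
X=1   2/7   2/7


H(X|Y) = Σ_y p(y) H(X|Y=y)
  p(Y=0) = 3/7, H(X|Y=0) = 0.9183
  p(Y=1) = 4/7, H(X|Y=1) = 1.0000
H(X|Y) = 0.4286×0.9183 + 0.5714×1.0000 = 0.9650 bits


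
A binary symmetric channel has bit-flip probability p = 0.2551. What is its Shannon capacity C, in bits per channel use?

For BSC with error probability p:
C = 1 - H(p) where H(p) is binary entropy
H(0.2551) = -0.2551 × log₂(0.2551) - 0.7449 × log₂(0.7449)
H(p) = 0.8193
C = 1 - 0.8193 = 0.1807 bits/use


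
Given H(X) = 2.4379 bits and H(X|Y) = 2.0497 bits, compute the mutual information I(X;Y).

I(X;Y) = H(X) - H(X|Y)
I(X;Y) = 2.4379 - 2.0497 = 0.3882 bits


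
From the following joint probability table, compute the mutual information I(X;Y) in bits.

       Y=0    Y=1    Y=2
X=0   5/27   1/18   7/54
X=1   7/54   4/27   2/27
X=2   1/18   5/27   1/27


H(X) = 1.5743, H(Y) = 1.5552, H(X,Y) = 2.9910
I(X;Y) = H(X) + H(Y) - H(X,Y) = 0.1385 bits


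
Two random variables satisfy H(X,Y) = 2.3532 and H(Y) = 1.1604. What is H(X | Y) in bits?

Chain rule: H(X,Y) = H(X|Y) + H(Y)
H(X|Y) = H(X,Y) - H(Y) = 2.3532 - 1.1604 = 1.1928 bits


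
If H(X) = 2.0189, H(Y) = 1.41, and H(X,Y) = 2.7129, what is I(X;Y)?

I(X;Y) = H(X) + H(Y) - H(X,Y)
I(X;Y) = 2.0189 + 1.41 - 2.7129 = 0.716 bits


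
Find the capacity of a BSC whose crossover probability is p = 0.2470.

For BSC with error probability p:
C = 1 - H(p) where H(p) is binary entropy
H(0.2470) = -0.2470 × log₂(0.2470) - 0.7530 × log₂(0.7530)
H(p) = 0.8065
C = 1 - 0.8065 = 0.1935 bits/use


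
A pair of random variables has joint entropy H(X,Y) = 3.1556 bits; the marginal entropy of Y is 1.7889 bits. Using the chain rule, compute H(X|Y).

Chain rule: H(X,Y) = H(X|Y) + H(Y)
H(X|Y) = H(X,Y) - H(Y) = 3.1556 - 1.7889 = 1.3667 bits


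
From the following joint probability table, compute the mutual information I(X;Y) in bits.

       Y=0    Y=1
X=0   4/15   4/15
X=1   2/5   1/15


H(X) = 0.9968, H(Y) = 0.9183, H(X,Y) = 1.8062
I(X;Y) = H(X) + H(Y) - H(X,Y) = 0.1088 bits


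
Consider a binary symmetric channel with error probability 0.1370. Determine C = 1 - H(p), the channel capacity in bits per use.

For BSC with error probability p:
C = 1 - H(p) where H(p) is binary entropy
H(0.1370) = -0.1370 × log₂(0.1370) - 0.8630 × log₂(0.8630)
H(p) = 0.5763
C = 1 - 0.5763 = 0.4237 bits/use


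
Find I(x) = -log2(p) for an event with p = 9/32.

Information content I(x) = -log₂(p(x))
I = -log₂(9/32) = -log₂(0.2812)
I = 1.8301 bits


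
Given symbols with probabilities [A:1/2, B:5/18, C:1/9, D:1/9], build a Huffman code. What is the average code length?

Huffman tree construction:
Combine smallest probabilities repeatedly
Resulting codes:
  A: 0 (length 1)
  B: 11 (length 2)
  C: 100 (length 3)
  D: 101 (length 3)
Average length = Σ p(s) × length(s) = 1.7222 bits


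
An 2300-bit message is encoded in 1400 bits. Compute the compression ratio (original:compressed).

Compression ratio = Original / Compressed
= 2300 / 1400 = 1.64:1


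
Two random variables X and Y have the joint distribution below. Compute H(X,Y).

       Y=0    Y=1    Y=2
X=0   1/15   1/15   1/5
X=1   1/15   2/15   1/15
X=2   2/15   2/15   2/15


H(X,Y) = -Σ p(x,y) log₂ p(x,y)
  p(0,0)=1/15: -0.0667 × log₂(0.0667) = 0.2605
  p(0,1)=1/15: -0.0667 × log₂(0.0667) = 0.2605
  p(0,2)=1/5: -0.2000 × log₂(0.2000) = 0.4644
  p(1,0)=1/15: -0.0667 × log₂(0.0667) = 0.2605
  p(1,1)=2/15: -0.1333 × log₂(0.1333) = 0.3876
  p(1,2)=1/15: -0.0667 × log₂(0.0667) = 0.2605
  p(2,0)=2/15: -0.1333 × log₂(0.1333) = 0.3876
  p(2,1)=2/15: -0.1333 × log₂(0.1333) = 0.3876
  p(2,2)=2/15: -0.1333 × log₂(0.1333) = 0.3876
H(X,Y) = 3.0566 bits


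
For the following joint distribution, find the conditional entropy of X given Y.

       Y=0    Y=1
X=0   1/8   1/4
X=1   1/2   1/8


H(X|Y) = Σ_y p(y) H(X|Y=y)
  p(Y=0) = 5/8, H(X|Y=0) = 0.7219
  p(Y=1) = 3/8, H(X|Y=1) = 0.9183
H(X|Y) = 0.6250×0.7219 + 0.3750×0.9183 = 0.7956 bits


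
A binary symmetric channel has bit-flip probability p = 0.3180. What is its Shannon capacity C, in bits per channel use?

For BSC with error probability p:
C = 1 - H(p) where H(p) is binary entropy
H(0.3180) = -0.3180 × log₂(0.3180) - 0.6820 × log₂(0.6820)
H(p) = 0.9022
C = 1 - 0.9022 = 0.0978 bits/use


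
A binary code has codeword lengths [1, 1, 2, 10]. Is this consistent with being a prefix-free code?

Kraft inequality: Σ 2^(-l_i) ≤ 1 for prefix-free code
Calculating: 2^(-1) + 2^(-1) + 2^(-2) + 2^(-10)
= 0.5 + 0.5 + 0.25 + 0.0009765625
= 1.2510
Since 1.2510 > 1, prefix-free code does not exist


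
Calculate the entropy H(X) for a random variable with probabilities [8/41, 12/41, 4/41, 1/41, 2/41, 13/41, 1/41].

H(X) = -Σ p(x) log₂ p(x)
  -8/41 × log₂(8/41) = 0.4600
  -12/41 × log₂(12/41) = 0.5188
  -4/41 × log₂(4/41) = 0.3276
  -1/41 × log₂(1/41) = 0.1307
  -2/41 × log₂(2/41) = 0.2126
  -13/41 × log₂(13/41) = 0.5254
  -1/41 × log₂(1/41) = 0.1307
H(X) = 2.3057 bits


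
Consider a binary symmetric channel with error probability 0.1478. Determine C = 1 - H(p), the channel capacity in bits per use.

For BSC with error probability p:
C = 1 - H(p) where H(p) is binary entropy
H(0.1478) = -0.1478 × log₂(0.1478) - 0.8522 × log₂(0.8522)
H(p) = 0.6043
C = 1 - 0.6043 = 0.3957 bits/use


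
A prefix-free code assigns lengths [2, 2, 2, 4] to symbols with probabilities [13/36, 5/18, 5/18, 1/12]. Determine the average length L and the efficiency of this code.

Average length L = Σ p_i × l_i = 2.1667 bits
Entropy H = 1.8561 bits
Efficiency η = H/L × 100% = 85.66%


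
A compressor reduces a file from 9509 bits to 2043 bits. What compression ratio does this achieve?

Compression ratio = Original / Compressed
= 9509 / 2043 = 4.65:1


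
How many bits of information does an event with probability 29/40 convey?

Information content I(x) = -log₂(p(x))
I = -log₂(29/40) = -log₂(0.7250)
I = 0.4639 bits


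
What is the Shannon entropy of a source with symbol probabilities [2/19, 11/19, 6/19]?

H(X) = -Σ p(x) log₂ p(x)
  -2/19 × log₂(2/19) = 0.3419
  -11/19 × log₂(11/19) = 0.4565
  -6/19 × log₂(6/19) = 0.5251
H(X) = 1.3235 bits


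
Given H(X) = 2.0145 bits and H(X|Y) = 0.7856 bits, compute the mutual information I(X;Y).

I(X;Y) = H(X) - H(X|Y)
I(X;Y) = 2.0145 - 0.7856 = 1.2289 bits


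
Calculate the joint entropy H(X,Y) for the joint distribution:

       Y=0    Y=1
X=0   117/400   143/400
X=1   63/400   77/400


H(X,Y) = -Σ p(x,y) log₂ p(x,y)
  p(0,0)=117/400: -0.2925 × log₂(0.2925) = 0.5187
  p(0,1)=143/400: -0.3575 × log₂(0.3575) = 0.5305
  p(1,0)=63/400: -0.1575 × log₂(0.1575) = 0.4200
  p(1,1)=77/400: -0.1925 × log₂(0.1925) = 0.4576
H(X,Y) = 1.9268 bits


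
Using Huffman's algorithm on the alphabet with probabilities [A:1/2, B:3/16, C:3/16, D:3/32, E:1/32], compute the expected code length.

Huffman tree construction:
Combine smallest probabilities repeatedly
Resulting codes:
  A: 0 (length 1)
  B: 111 (length 3)
  C: 10 (length 2)
  D: 1101 (length 4)
  E: 1100 (length 4)
Average length = Σ p(s) × length(s) = 1.9375 bits


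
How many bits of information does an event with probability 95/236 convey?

Information content I(x) = -log₂(p(x))
I = -log₂(95/236) = -log₂(0.4025)
I = 1.3128 bits


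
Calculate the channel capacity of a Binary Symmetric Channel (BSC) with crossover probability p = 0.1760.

For BSC with error probability p:
C = 1 - H(p) where H(p) is binary entropy
H(0.1760) = -0.1760 × log₂(0.1760) - 0.8240 × log₂(0.8240)
H(p) = 0.6712
C = 1 - 0.6712 = 0.3288 bits/use


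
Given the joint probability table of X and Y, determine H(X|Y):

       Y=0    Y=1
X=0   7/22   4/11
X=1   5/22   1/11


H(X|Y) = Σ_y p(y) H(X|Y=y)
  p(Y=0) = 6/11, H(X|Y=0) = 0.9799
  p(Y=1) = 5/11, H(X|Y=1) = 0.7219
H(X|Y) = 0.5455×0.9799 + 0.4545×0.7219 = 0.8626 bits


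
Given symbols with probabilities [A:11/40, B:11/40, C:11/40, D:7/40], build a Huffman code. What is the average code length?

Huffman tree construction:
Combine smallest probabilities repeatedly
Resulting codes:
  A: 01 (length 2)
  B: 10 (length 2)
  C: 11 (length 2)
  D: 00 (length 2)
Average length = Σ p(s) × length(s) = 2.0000 bits


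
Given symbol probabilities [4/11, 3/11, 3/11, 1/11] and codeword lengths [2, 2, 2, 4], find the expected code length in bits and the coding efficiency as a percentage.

Average length L = Σ p_i × l_i = 2.1818 bits
Entropy H = 1.8676 bits
Efficiency η = H/L × 100% = 85.60%


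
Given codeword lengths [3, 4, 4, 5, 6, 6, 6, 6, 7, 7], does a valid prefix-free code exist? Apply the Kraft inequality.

Kraft inequality: Σ 2^(-l_i) ≤ 1 for prefix-free code
Calculating: 2^(-3) + 2^(-4) + 2^(-4) + 2^(-5) + 2^(-6) + 2^(-6) + 2^(-6) + 2^(-6) + 2^(-7) + 2^(-7)
= 0.125 + 0.0625 + 0.0625 + 0.03125 + 0.015625 + 0.015625 + 0.015625 + 0.015625 + 0.0078125 + 0.0078125
= 0.3594
Since 0.3594 ≤ 1, prefix-free code exists


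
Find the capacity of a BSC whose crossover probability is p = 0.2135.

For BSC with error probability p:
C = 1 - H(p) where H(p) is binary entropy
H(0.2135) = -0.2135 × log₂(0.2135) - 0.7865 × log₂(0.7865)
H(p) = 0.7481
C = 1 - 0.7481 = 0.2519 bits/use


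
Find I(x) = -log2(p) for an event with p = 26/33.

Information content I(x) = -log₂(p(x))
I = -log₂(26/33) = -log₂(0.7879)
I = 0.3440 bits


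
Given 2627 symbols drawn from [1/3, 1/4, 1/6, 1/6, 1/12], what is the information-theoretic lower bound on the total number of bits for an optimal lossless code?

Entropy H = 2.1887 bits/symbol
Minimum bits = H × n = 2.1887 × 2627
= 5749.77 bits


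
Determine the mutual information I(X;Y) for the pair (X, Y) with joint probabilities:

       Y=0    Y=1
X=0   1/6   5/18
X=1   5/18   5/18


H(X) = 0.9911, H(Y) = 0.9911, H(X,Y) = 1.9708
I(X;Y) = H(X) + H(Y) - H(X,Y) = 0.0113 bits


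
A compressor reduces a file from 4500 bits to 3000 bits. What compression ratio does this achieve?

Compression ratio = Original / Compressed
= 4500 / 3000 = 1.50:1


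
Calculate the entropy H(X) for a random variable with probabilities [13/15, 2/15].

H(X) = -Σ p(x) log₂ p(x)
  -13/15 × log₂(13/15) = 0.1789
  -2/15 × log₂(2/15) = 0.3876
H(X) = 0.5665 bits


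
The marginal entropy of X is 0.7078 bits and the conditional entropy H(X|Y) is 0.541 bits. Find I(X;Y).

I(X;Y) = H(X) - H(X|Y)
I(X;Y) = 0.7078 - 0.541 = 0.1668 bits
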